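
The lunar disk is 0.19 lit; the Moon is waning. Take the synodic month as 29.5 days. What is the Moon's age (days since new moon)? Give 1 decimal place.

Invert f = (1 − cos θ)/2 to get cos θ = 1 − 2(0.19) = 0.620, hence θ₀ = arccos 0.620 = 51.7°.
A waning Moon lies in 180°–360°, so θ = 360° − 51.7° = 308.3°.
At 360°/29.5 d per day, 308.3° corresponds to 25.26 days.

25.3 days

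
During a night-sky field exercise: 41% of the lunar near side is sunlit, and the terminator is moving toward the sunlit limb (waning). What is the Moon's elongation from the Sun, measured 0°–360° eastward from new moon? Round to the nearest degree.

280°

From f = (1 − cos θ)/2: cos θ = 1 − 2×0.41 = 0.180; arccos → 79.6°.
A waning Moon lies in 180°–360°, so θ = 360° − 79.6° = 280.4°.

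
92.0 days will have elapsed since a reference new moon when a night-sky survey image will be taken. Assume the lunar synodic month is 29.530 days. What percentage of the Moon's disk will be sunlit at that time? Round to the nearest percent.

13%

92.0 d spans 3 complete synodic months (3 × 29.530 = 88.59 d) plus 3.41 d.
The Moon has covered 3.41/29.530 of its cycle, so θ ≈ 360° × 3.41/29.530 = 41.6°.
With cos θ = 0.748, the lit fraction is (1 − 0.748)/2 ≈ 0.126, so 13%.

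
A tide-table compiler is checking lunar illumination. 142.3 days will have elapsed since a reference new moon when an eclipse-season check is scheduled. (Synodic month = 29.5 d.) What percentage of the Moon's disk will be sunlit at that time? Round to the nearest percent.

Reduce mod P: 142.3 − 4×29.5 = 24.30 d into the current lunation.
Elongation θ = 360° × 24.30/29.5 ≈ 296.5°.
With cos θ = 0.447, the lit fraction is (1 − 0.447)/2 ≈ 0.277, so 28%.

28%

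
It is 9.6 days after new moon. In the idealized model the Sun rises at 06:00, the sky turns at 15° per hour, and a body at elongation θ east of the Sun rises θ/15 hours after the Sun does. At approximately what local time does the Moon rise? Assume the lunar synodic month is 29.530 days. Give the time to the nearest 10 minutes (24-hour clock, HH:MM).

13:50

Elongation θ = 360° × 9.6/29.530 ≈ 117.0°.
Delay after the Sun = 117.0° / (15°/h) ≈ 7.80 h.
06:00 + 7.802 h ≈ 13:48 → 13:50 to the nearest ten minutes.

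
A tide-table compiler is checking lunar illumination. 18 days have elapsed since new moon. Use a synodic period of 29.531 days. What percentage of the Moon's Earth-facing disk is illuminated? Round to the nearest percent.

89%

Phase angle: θ = 360°·(18 d)/(29.531 d) = 219.4°.
cos 219.4° = (-0.772), so f = (1 − (-0.772))/2 = 0.886, so 89%.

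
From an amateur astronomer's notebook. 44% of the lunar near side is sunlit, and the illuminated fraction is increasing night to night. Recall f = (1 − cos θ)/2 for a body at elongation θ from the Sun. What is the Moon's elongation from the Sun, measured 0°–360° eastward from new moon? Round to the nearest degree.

83°

Invert f = (1 − cos θ)/2 to get cos θ = 1 − 2(0.44) = 0.120, hence θ₀ = arccos 0.120 = 83.1°.
Before full moon the principal value applies: θ = 83.1°.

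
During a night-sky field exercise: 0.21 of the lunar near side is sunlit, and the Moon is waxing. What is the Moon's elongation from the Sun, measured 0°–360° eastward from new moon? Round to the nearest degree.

55°

Invert f = (1 − cos θ)/2 to get cos θ = 1 − 2(0.21) = 0.580, hence θ₀ = arccos 0.580 = 54.5°.
Waxing ⇒ before full, so θ = 54.5°.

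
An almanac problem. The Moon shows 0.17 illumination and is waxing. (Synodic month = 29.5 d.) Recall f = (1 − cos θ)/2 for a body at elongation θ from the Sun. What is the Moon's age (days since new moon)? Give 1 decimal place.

4.0 days

cos θ = 1 − 2f = 0.660, giving a principal value of 48.7°.
Before full moon the principal value applies: θ = 48.7°.
Age = 29.5 × 48.7°/360° ≈ 3.99 days.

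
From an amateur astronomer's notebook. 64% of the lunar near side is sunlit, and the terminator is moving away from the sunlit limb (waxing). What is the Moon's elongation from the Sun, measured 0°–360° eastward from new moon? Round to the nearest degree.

106°

Invert f = (1 − cos θ)/2 to get cos θ = 1 − 2(0.64) = -0.280, hence θ₀ = arccos -0.280 = 106.3°.
Waxing ⇒ before full, so θ = 106.3°.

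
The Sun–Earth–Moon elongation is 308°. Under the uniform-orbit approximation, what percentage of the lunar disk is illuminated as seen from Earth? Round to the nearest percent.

19%

Half-versine of 308°: (1 − 0.616)/2 = 0.192, i.e. 19%.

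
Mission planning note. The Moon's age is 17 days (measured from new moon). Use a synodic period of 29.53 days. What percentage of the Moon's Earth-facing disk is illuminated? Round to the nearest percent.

94%

Phase angle: θ = 360°·(17 d)/(29.53 d) = 207.2°.
Illuminated fraction = (1 − cos 207.2°)/2 = (1 − (-0.889))/2 ≈ 0.945, so 94%.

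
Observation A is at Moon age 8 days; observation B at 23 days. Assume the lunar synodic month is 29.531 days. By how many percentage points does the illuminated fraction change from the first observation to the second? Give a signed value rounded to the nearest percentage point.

First observation: θ = 360°·8/29.531 = 97.5°, so f = 0.565.
Second observation: θ = 280.4°, f = 0.410.
Δf = 0.410 − 0.565 = -0.156, i.e. -16 pp.

-16 percentage points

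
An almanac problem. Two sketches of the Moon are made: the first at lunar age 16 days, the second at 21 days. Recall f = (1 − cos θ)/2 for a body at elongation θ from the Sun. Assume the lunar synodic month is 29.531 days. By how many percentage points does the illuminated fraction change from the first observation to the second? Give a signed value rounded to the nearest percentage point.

First observation: θ = 360°·16/29.531 = 195.0°, so f = 0.983.
Second observation: θ = 256.0°, f = 0.621.
Δf = 0.621 − 0.983 = -0.362, i.e. -36 pp.

-36 percentage points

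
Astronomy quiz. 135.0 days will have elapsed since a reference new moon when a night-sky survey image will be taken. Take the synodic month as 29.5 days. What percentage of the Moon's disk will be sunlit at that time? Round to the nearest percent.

135.0 d spans 4 complete synodic months (4 × 29.5 = 118.00 d) plus 17.00 d.
Phase angle: θ = 360°·(17.00 d)/(29.5 d) = 207.5°.
With cos θ = (-0.887), the lit fraction is (1 − (-0.887))/2 ≈ 0.944, so 94%.

94%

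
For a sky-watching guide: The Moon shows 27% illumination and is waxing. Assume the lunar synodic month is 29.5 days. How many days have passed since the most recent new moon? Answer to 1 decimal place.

cos θ = 1 − 2f = 0.460, giving a principal value of 62.6°.
The Moon is waxing (0°–180°), so θ = 62.6° directly.
That fraction of the synodic month is 62.6/360 × 29.5 d ≈ 5.13 d.

5.1 days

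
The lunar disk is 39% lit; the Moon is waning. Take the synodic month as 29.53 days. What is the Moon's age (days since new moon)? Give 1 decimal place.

23.2 days

From f = (1 − cos θ)/2: cos θ = 1 − 2×0.39 = 0.220; arccos → 77.3°.
A waning Moon lies in 180°–360°, so θ = 360° − 77.3° = 282.7°.
Age = 29.53 × 282.7°/360° ≈ 23.19 days.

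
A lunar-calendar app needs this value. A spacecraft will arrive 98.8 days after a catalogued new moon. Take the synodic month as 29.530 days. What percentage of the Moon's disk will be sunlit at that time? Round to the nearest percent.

98.8/29.530 = 3.346 lunations, so 3 complete cycles and 10.21 d into the next.
Elongation θ = 360° × 10.21/29.530 ≈ 124.5°.
With cos θ = (-0.566), the lit fraction is (1 − (-0.566))/2 ≈ 0.783, so 78%.

78%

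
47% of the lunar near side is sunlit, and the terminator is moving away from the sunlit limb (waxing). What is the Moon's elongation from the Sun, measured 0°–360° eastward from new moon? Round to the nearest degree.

87°

From f = (1 − cos θ)/2: cos θ = 1 − 2×0.47 = 0.060; arccos → 86.6°.
Before full moon the principal value applies: θ = 86.6°.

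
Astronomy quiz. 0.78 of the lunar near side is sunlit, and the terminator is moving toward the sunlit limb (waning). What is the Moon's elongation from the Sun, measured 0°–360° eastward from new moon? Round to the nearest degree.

236°

cos θ = 1 − 2f = -0.560, giving a principal value of 124.1°.
Waning ⇒ past full, so θ = 360° − 124.1° = 235.9°.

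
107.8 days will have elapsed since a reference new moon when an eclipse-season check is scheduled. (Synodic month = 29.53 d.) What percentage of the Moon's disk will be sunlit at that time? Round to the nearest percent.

79%

Reduce mod P: 107.8 − 3×29.53 = 19.21 d into the current lunation.
Phase angle: θ = 360°·(19.21 d)/(29.53 d) = 234.2°.
cos 234.2° = (-0.585), so f = (1 − (-0.585))/2 = 0.793, so 79%.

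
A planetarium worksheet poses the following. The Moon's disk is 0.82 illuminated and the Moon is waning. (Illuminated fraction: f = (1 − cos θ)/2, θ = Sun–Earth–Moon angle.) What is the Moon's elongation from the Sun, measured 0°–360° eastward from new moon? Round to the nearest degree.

230°

cos θ = 1 − 2f = -0.640, giving a principal value of 129.8°.
Since the Moon is past full (waning), take the reflex angle: θ = 360° − 129.8° = 230.2°.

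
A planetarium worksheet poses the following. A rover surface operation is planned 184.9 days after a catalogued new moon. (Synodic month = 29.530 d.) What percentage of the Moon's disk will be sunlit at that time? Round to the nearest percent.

54%

184.9 d spans 6 complete synodic months (6 × 29.530 = 177.18 d) plus 7.72 d.
Phase angle: θ = 360°·(7.72 d)/(29.530 d) = 94.1°.
cos 94.1° = (-0.072), so f = (1 − (-0.072))/2 = 0.536, so 54%.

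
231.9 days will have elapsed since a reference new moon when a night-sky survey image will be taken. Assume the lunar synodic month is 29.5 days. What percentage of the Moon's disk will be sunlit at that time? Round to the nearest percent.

Reduce mod P: 231.9 − 7×29.5 = 25.40 d into the current lunation.
Phase angle: θ = 360°·(25.40 d)/(29.5 d) = 310.0°.
With cos θ = 0.642, the lit fraction is (1 − 0.642)/2 ≈ 0.179, so 18%.

18%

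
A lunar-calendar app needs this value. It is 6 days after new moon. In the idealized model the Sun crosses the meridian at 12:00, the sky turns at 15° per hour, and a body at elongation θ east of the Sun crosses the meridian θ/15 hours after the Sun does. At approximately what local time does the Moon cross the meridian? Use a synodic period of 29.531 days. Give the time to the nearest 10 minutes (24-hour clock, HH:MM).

16:50

Elongation θ = 360° × 6/29.531 ≈ 73.1°.
At 15° of sky rotation per hour, 73.1° corresponds to a 4.88 h lag.
12:00 + 4.876 h ≈ 16:53 → 16:50 to the nearest ten minutes.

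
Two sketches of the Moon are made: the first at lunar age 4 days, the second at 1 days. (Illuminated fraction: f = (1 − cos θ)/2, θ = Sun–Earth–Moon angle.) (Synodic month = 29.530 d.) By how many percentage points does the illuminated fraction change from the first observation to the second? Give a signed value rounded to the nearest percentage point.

-16 percentage points

First observation: θ = 360°·4/29.530 = 48.8°, so f = 0.170.
Second observation: θ = 12.2°, f = 0.011.
Δf = 0.011 − 0.170 = -0.159, i.e. -16 pp.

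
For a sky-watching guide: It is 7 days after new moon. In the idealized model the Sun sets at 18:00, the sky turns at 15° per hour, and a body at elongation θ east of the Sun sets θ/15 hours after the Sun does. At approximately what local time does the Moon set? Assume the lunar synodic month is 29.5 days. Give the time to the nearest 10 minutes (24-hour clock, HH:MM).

Elongation θ = 360° × 7/29.5 ≈ 85.4°.
The Moon trails the Sun by θ/15 = 85.4/15 ≈ 5.69 hours.
18:00 + 5.695 h ≈ 23:42 → 23:40 to the nearest ten minutes.

23:40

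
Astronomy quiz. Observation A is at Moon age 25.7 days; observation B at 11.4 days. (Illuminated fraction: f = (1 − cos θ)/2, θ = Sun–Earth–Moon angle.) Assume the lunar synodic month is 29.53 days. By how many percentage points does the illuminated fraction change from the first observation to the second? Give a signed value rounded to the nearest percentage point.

+72 percentage points

θ₁ = 360° × 25.7/29.53 = 313.3°, f₁ = (1 − cos θ₁)/2 = 0.157.
θ₂ = 360° × 11.4/29.53 = 139.0°, f₂ = (1 − cos θ₂)/2 = 0.877.
Change = f₂ − f₁ = +0.720 → +72 percentage points.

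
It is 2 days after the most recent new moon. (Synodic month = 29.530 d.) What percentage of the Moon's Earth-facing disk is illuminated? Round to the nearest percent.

4%

Phase angle: θ = 360°·(2 d)/(29.530 d) = 24.4°.
Illuminated fraction = (1 − cos 24.4°)/2 = (1 − 0.911)/2 ≈ 0.045, so 4%.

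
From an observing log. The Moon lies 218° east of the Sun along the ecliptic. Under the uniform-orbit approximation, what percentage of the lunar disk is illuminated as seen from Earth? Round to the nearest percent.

89%

cos 218° = (-0.788), so f = (1 − (-0.788))/2 = 0.894, i.e. 89%.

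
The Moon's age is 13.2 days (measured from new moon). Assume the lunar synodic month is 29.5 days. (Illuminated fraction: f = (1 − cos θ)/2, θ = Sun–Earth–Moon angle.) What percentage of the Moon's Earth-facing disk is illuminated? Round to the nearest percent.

Phase angle: θ = 360°·(13.2 d)/(29.5 d) = 161.1°.
With cos θ = (-0.946), the lit fraction is (1 − (-0.946))/2 ≈ 0.973, so 97%.

97%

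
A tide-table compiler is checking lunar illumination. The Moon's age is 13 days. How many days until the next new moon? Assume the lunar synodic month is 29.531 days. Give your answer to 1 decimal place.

16.5 days

One full lunation from the last new moon is 29.531 d; remaining = 29.531 − 13 = 16.531 d.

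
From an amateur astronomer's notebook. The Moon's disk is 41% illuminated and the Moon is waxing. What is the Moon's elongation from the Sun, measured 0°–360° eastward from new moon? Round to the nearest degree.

80°

From f = (1 − cos θ)/2: cos θ = 1 − 2×0.41 = 0.180; arccos → 79.6°.
Before full moon the principal value applies: θ = 79.6°.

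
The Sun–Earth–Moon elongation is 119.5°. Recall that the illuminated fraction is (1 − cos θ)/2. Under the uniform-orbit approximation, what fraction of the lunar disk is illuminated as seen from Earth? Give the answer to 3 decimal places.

0.746

cos 119.5° = (-0.492), so f = (1 − (-0.492))/2 = 0.746.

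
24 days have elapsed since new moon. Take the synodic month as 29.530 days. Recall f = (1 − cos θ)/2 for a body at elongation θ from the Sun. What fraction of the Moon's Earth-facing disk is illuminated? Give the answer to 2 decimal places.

0.31

Elongation θ = 360° × 24/29.530 ≈ 292.6°.
cos 292.6° = 0.384, so f = (1 − 0.384)/2 = 0.308.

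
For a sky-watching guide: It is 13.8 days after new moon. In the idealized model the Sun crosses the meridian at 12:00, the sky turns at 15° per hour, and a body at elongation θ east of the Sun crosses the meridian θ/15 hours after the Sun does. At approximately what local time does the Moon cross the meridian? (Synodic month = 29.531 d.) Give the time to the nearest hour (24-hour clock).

The Moon has covered 13.8/29.531 of its cycle, so θ ≈ 360° × 13.8/29.531 = 168.2°.
Delay after the Sun = 168.2° / (15°/h) ≈ 11.22 h.
12:00 + 11.22 h ≈ 23:13 → 23:00 to the nearest hour.

23:00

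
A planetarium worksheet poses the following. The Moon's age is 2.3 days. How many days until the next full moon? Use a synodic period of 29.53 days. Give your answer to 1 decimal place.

Full moon occurs at elongation 180°, i.e. at age 29.53 × 180/360 = 14.765 d.
So 12.465 days remain (14.765 − 2.3).

12.5 days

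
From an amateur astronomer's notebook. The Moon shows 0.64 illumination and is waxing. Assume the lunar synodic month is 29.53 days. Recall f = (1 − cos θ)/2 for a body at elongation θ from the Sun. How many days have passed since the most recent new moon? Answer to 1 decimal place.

Invert f = (1 − cos θ)/2 to get cos θ = 1 − 2(0.64) = -0.280, hence θ₀ = arccos -0.280 = 106.3°.
Before full moon the principal value applies: θ = 106.3°.
Age = 29.53 × 106.3°/360° ≈ 8.72 days.

8.7 days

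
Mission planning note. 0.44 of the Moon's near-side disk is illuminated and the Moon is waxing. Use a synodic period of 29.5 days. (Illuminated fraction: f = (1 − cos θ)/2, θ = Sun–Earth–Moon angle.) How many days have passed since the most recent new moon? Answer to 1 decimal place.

6.8 days

cos θ = 1 − 2f = 0.120, giving a principal value of 83.1°.
The Moon is waxing (0°–180°), so θ = 83.1° directly.
At 360°/29.5 d per day, 83.1° corresponds to 6.81 days.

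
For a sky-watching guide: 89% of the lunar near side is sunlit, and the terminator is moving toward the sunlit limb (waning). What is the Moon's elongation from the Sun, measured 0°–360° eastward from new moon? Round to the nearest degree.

219°

From f = (1 − cos θ)/2: cos θ = 1 − 2×0.89 = -0.780; arccos → 141.3°.
Since the Moon is past full (waning), take the reflex angle: θ = 360° − 141.3° = 218.7°.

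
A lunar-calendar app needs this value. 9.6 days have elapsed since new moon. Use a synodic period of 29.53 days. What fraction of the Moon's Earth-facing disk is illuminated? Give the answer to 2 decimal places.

0.73

The Moon has covered 9.6/29.53 of its cycle, so θ ≈ 360° × 9.6/29.53 = 117.0°.
cos 117.0° = (-0.455), so f = (1 − (-0.455))/2 = 0.727.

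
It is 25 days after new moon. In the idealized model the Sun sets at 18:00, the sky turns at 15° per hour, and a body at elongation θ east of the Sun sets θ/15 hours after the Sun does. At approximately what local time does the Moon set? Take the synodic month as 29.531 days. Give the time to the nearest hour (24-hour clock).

Phase angle: θ = 360°·(25 d)/(29.531 d) = 304.8°.
The Moon trails the Sun by θ/15 = 304.8/15 ≈ 20.32 hours.
18:00 + 20.32 h ≈ 14:19 → 14:00 to the nearest hour.

14:00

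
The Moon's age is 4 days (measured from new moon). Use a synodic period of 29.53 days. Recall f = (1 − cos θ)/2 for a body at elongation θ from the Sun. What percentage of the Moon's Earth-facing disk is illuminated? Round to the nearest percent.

17%

Elongation θ = 360° × 4/29.53 ≈ 48.8°.
cos 48.8° = 0.659, so f = (1 − 0.659)/2 = 0.170, so 17%.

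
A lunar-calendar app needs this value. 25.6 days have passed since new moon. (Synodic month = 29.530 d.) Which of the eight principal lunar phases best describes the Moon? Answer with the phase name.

waning crescent

At 25.6/29.530 of the cycle, θ ≈ 312° — the waning crescent range.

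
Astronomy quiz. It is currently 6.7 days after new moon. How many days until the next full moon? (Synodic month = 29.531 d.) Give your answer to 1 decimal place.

8.1 days

Full moon occurs at elongation 180°, i.e. at age 29.531 × 180/360 = 14.765 d.
That is 14.765 − 6.7 = 8.066 days ahead.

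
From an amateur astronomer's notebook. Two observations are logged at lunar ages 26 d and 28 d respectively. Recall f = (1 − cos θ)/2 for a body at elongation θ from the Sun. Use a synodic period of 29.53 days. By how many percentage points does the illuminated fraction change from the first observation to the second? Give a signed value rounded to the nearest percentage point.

θ₁ = 360° × 26/29.53 = 317.0°, f₁ = (1 − cos θ₁)/2 = 0.135.
θ₂ = 360° × 28/29.53 = 341.3°, f₂ = (1 − cos θ₂)/2 = 0.026.
Change = f₂ − f₁ = -0.108 → -11 percentage points.

-11 percentage points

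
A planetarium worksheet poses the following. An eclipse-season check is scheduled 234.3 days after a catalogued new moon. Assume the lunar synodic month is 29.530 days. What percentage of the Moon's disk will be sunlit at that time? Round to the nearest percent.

4%

Reduce mod P: 234.3 − 7×29.530 = 27.59 d into the current lunation.
The Moon has covered 27.59/29.530 of its cycle, so θ ≈ 360° × 27.59/29.530 = 336.3°.
Illuminated fraction = (1 − cos 336.3°)/2 = (1 − 0.916)/2 ≈ 0.042, so 4%.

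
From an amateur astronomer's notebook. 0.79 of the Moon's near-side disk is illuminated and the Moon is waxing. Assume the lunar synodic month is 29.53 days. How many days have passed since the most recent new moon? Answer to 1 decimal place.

cos θ = 1 − 2f = -0.580, giving a principal value of 125.5°.
Waxing ⇒ before full, so θ = 125.5°.
That fraction of the synodic month is 125.5/360 × 29.53 d ≈ 10.29 d.

10.3 days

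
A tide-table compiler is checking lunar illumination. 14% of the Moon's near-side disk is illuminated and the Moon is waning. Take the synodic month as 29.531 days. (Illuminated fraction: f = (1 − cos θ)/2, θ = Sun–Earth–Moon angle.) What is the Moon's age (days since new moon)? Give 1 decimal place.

Invert f = (1 − cos θ)/2 to get cos θ = 1 − 2(0.14) = 0.720, hence θ₀ = arccos 0.720 = 43.9°.
Waning ⇒ past full, so θ = 360° − 43.9° = 316.1°.
At 360°/29.531 d per day, 316.1° corresponds to 25.93 days.

25.9 days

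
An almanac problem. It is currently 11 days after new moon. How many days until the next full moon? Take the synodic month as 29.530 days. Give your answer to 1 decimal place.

3.8 days

Full moon is 0.5 of the way through the cycle: age 0.5 × 29.530 = 14.765 d.
So 3.765 days remain (14.765 − 11).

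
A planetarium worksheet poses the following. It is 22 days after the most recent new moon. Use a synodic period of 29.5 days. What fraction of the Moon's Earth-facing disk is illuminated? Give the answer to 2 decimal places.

Elongation θ = 360° × 22/29.5 ≈ 268.5°.
cos 268.5° = (-0.027), so f = (1 − (-0.027))/2 = 0.513.

0.51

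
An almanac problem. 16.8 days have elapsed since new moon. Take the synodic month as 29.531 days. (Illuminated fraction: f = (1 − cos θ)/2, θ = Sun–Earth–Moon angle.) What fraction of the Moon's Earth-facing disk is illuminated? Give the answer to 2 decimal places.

The Moon has covered 16.8/29.531 of its cycle, so θ ≈ 360° × 16.8/29.531 = 204.8°.
Illuminated fraction = (1 − cos 204.8°)/2 = (1 − (-0.908))/2 ≈ 0.954.

0.95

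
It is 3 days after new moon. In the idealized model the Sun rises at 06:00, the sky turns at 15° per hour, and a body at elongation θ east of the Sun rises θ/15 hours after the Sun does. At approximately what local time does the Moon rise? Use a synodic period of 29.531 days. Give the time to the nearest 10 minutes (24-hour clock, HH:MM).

Phase angle: θ = 360°·(3 d)/(29.531 d) = 36.6°.
At 15° of sky rotation per hour, 36.6° corresponds to a 2.44 h lag.
06:00 + 2.438 h ≈ 08:26 → 08:30 to the nearest ten minutes.

08:30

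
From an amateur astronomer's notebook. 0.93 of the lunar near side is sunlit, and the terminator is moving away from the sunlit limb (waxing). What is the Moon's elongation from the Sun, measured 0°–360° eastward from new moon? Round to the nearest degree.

Invert f = (1 − cos θ)/2 to get cos θ = 1 − 2(0.93) = -0.860, hence θ₀ = arccos -0.860 = 149.3°.
The Moon is waxing (0°–180°), so θ = 149.3° directly.

149°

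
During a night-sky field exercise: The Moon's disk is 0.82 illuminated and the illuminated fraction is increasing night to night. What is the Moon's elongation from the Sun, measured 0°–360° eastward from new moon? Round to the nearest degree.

130°

From f = (1 − cos θ)/2: cos θ = 1 − 2×0.82 = -0.640; arccos → 129.8°.
Waxing ⇒ before full, so θ = 129.8°.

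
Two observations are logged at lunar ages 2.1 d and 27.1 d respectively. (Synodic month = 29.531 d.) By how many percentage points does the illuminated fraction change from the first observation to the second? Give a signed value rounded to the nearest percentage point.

First observation: θ = 360°·2.1/29.531 = 25.6°, so f = 0.049.
Second observation: θ = 330.4°, f = 0.065.
Δf = 0.065 − 0.049 = +0.016, i.e. +2 pp.

+2 pp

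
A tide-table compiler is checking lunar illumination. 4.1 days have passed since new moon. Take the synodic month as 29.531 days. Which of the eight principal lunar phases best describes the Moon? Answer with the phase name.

θ ≈ 360° × 4.1/29.531 = 50°, which falls in the waxing crescent sector.

waxing crescent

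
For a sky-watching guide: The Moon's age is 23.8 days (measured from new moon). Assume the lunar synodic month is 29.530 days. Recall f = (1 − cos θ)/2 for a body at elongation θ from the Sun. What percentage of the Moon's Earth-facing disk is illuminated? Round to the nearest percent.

Elongation θ = 360° × 23.8/29.530 ≈ 290.1°.
Illuminated fraction = (1 − cos 290.1°)/2 = (1 − 0.344)/2 ≈ 0.328, so 33%.

33%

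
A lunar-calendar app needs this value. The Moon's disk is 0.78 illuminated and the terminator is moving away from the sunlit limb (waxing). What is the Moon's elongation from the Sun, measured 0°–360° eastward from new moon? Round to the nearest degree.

From f = (1 − cos θ)/2: cos θ = 1 − 2×0.78 = -0.560; arccos → 124.1°.
The Moon is waxing (0°–180°), so θ = 124.1° directly.

124°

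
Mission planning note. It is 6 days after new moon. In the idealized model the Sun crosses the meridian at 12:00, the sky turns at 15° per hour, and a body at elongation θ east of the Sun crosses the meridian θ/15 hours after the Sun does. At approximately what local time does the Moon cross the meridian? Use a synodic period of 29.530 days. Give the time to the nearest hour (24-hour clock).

17:00

Phase angle: θ = 360°·(6 d)/(29.530 d) = 73.1°.
Delay after the Sun = 73.1° / (15°/h) ≈ 4.88 h.
12:00 + 4.88 h ≈ 16:53 → 17:00 to the nearest hour.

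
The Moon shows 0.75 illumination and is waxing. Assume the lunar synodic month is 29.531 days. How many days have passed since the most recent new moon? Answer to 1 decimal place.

From f = (1 − cos θ)/2: cos θ = 1 − 2×0.75 = -0.500; arccos → 120.0°.
The Moon is waxing (0°–180°), so θ = 120.0° directly.
That fraction of the synodic month is 120.0/360 × 29.531 d ≈ 9.84 d.

9.8 days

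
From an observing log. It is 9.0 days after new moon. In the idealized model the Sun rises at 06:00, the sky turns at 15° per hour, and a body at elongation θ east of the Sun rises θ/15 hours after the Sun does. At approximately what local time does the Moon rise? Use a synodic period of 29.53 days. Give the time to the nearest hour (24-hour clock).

The Moon has covered 9.0/29.53 of its cycle, so θ ≈ 360° × 9.0/29.53 = 109.7°.
The Moon trails the Sun by θ/15 = 109.7/15 ≈ 7.31 hours.
06:00 + 7.31 h ≈ 13:19 → 13:00 to the nearest hour.

13:00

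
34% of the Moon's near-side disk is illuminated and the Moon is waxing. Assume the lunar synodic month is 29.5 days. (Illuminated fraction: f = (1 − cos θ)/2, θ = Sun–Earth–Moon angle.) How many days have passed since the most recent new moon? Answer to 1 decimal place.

5.8 days

cos θ = 1 − 2f = 0.320, giving a principal value of 71.3°.
Waxing ⇒ before full, so θ = 71.3°.
Age = 29.5 × 71.3°/360° ≈ 5.85 days.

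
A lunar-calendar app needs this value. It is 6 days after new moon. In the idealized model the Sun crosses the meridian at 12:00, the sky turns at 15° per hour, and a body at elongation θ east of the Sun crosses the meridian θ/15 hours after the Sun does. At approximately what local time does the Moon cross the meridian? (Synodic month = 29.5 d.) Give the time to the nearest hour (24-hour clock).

17:00

The Moon has covered 6/29.5 of its cycle, so θ ≈ 360° × 6/29.5 = 73.2°.
At 15° of sky rotation per hour, 73.2° corresponds to a 4.88 h lag.
12:00 + 4.88 h ≈ 16:53 → 17:00 to the nearest hour.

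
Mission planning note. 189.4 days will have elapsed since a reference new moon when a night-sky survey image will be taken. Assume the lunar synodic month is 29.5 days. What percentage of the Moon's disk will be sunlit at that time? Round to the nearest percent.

189.4/29.5 = 6.420 lunations, so 6 complete cycles and 12.40 d into the next.
Elongation θ = 360° × 12.40/29.5 ≈ 151.3°.
Illuminated fraction = (1 − cos 151.3°)/2 = (1 − (-0.877))/2 ≈ 0.939, so 94%.

94%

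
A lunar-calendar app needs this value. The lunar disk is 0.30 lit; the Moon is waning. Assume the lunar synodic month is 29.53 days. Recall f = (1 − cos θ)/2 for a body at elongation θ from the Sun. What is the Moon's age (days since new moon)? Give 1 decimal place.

24.1 days

From f = (1 − cos θ)/2: cos θ = 1 − 2×0.30 = 0.400; arccos → 66.4°.
Waning ⇒ past full, so θ = 360° − 66.4° = 293.6°.
Age = 29.53 × 293.6°/360° ≈ 24.08 days.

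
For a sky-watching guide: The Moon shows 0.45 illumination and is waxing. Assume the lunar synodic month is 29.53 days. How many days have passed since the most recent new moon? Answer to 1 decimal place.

6.9 days

From f = (1 − cos θ)/2: cos θ = 1 − 2×0.45 = 0.100; arccos → 84.3°.
The Moon is waxing (0°–180°), so θ = 84.3° directly.
That fraction of the synodic month is 84.3/360 × 29.53 d ≈ 6.91 d.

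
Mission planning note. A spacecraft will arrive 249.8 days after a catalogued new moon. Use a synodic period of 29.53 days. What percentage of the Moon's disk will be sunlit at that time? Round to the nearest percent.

98%

Reduce mod P: 249.8 − 8×29.53 = 13.56 d into the current lunation.
The Moon has covered 13.56/29.53 of its cycle, so θ ≈ 360° × 13.56/29.53 = 165.3°.
Illuminated fraction = (1 − cos 165.3°)/2 = (1 − (-0.967))/2 ≈ 0.984, so 98%.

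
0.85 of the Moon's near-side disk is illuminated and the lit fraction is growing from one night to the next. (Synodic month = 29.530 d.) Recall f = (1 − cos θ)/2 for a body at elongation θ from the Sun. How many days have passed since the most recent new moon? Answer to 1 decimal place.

11.0 days

From f = (1 − cos θ)/2: cos θ = 1 − 2×0.85 = -0.700; arccos → 134.4°.
Before full moon the principal value applies: θ = 134.4°.
Age = 29.530 × 134.4°/360° ≈ 11.03 days.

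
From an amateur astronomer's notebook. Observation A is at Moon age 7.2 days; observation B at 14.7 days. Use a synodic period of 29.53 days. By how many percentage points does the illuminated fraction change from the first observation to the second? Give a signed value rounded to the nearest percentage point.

First observation: θ = 360°·7.2/29.53 = 87.8°, so f = 0.481.
Second observation: θ = 179.2°, f = 1.000.
Δf = 1.000 − 0.481 = +0.519, i.e. +52 pp.

+52 percentage points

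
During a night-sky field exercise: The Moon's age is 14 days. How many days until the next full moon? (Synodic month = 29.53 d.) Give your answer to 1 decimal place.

Full moon occurs at elongation 180°, i.e. at age 29.53 × 180/360 = 14.765 d.
That is 14.765 − 14 = 0.765 days ahead.

0.8 days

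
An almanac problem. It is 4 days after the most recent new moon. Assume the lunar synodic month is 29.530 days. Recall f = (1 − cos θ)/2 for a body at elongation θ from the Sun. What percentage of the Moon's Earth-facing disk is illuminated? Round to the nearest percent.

17%

Phase angle: θ = 360°·(4 d)/(29.530 d) = 48.8°.
With cos θ = 0.659, the lit fraction is (1 − 0.659)/2 ≈ 0.170, so 17%.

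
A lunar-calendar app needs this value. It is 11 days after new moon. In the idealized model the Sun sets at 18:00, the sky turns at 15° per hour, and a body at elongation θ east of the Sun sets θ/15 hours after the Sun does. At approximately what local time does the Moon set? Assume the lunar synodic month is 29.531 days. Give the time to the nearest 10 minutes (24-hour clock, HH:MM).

The Moon has covered 11/29.531 of its cycle, so θ ≈ 360° × 11/29.531 = 134.1°.
The Moon trails the Sun by θ/15 = 134.1/15 ≈ 8.94 hours.
18:00 + 8.940 h ≈ 02:56 → 03:00 to the nearest ten minutes.

03:00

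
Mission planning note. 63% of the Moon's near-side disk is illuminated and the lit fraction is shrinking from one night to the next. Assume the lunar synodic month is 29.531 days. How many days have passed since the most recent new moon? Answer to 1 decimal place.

20.9 days

From f = (1 − cos θ)/2: cos θ = 1 − 2×0.63 = -0.260; arccos → 105.1°.
Since the Moon is past full (waning), take the reflex angle: θ = 360° − 105.1° = 254.9°.
That fraction of the synodic month is 254.9/360 × 29.531 d ≈ 20.91 d.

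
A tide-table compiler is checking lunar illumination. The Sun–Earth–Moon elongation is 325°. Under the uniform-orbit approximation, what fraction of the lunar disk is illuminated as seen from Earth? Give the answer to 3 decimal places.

0.090

cos 325° = 0.819, so f = (1 − 0.819)/2 = 0.090.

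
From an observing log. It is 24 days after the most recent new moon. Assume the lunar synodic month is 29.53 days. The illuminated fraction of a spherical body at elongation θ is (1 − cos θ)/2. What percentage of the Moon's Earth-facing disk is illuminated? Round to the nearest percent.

Phase angle: θ = 360°·(24 d)/(29.53 d) = 292.6°.
With cos θ = 0.384, the lit fraction is (1 − 0.384)/2 ≈ 0.308, so 31%.

31%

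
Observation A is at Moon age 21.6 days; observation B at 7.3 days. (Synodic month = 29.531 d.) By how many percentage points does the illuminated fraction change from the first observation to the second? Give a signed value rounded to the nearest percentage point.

-7 percentage points

θ₁ = 360° × 21.6/29.531 = 263.3°, f₁ = (1 − cos θ₁)/2 = 0.558.
θ₂ = 360° × 7.3/29.531 = 89.0°, f₂ = (1 − cos θ₂)/2 = 0.491.
Change = f₂ − f₁ = -0.067 → -7 percentage points.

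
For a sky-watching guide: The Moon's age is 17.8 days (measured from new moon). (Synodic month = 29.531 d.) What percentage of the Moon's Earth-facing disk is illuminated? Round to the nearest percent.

90%

The Moon has covered 17.8/29.531 of its cycle, so θ ≈ 360° × 17.8/29.531 = 217.0°.
cos 217.0° = (-0.799), so f = (1 − (-0.799))/2 = 0.899, so 90%.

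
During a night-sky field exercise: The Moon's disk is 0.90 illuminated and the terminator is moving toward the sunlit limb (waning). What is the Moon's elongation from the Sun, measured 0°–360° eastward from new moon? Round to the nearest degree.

Invert f = (1 − cos θ)/2 to get cos θ = 1 − 2(0.90) = -0.800, hence θ₀ = arccos -0.800 = 143.1°.
A waning Moon lies in 180°–360°, so θ = 360° − 143.1° = 216.9°.

217°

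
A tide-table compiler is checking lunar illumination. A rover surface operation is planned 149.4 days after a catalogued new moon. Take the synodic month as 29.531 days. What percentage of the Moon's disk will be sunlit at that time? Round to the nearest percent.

3%

149.4 d spans 5 complete synodic months (5 × 29.531 = 147.66 d) plus 1.75 d.
Elongation θ = 360° × 1.75/29.531 ≈ 21.3°.
With cos θ = 0.932, the lit fraction is (1 − 0.932)/2 ≈ 0.034, so 3%.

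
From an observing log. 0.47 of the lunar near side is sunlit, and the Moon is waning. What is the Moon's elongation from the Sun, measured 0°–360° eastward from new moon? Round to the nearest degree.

cos θ = 1 − 2f = 0.060, giving a principal value of 86.6°.
Since the Moon is past full (waning), take the reflex angle: θ = 360° − 86.6° = 273.4°.

273°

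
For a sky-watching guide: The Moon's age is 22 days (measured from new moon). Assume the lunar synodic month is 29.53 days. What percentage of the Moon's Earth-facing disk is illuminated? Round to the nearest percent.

52%

The Moon has covered 22/29.53 of its cycle, so θ ≈ 360° × 22/29.53 = 268.2°.
With cos θ = (-0.031), the lit fraction is (1 − (-0.031))/2 ≈ 0.516, so 52%.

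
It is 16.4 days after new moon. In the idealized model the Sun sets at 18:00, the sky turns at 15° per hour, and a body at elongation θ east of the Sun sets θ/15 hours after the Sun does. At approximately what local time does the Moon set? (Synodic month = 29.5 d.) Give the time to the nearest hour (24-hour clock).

Elongation θ = 360° × 16.4/29.5 ≈ 200.1°.
Delay after the Sun = 200.1° / (15°/h) ≈ 13.34 h.
18:00 + 13.34 h ≈ 07:21 → 07:00 to the nearest hour.

07:00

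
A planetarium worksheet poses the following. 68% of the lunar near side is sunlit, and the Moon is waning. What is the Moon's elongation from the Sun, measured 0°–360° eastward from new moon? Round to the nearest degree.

249°

From f = (1 − cos θ)/2: cos θ = 1 − 2×0.68 = -0.360; arccos → 111.1°.
Since the Moon is past full (waning), take the reflex angle: θ = 360° − 111.1° = 248.9°.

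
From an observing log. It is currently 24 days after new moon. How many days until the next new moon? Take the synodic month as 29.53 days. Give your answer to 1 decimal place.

5.5 days

The next new moon completes the synodic month: 29.53 − 24 = 5.530 days.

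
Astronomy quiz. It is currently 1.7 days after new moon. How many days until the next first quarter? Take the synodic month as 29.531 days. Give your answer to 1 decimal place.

5.7 days

First quarter occurs at elongation 90°, i.e. at age 29.531 × 90/360 = 7.383 d.
So 5.683 days remain (7.383 − 1.7).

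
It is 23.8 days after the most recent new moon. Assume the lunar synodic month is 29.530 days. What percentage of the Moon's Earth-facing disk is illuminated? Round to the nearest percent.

33%

Elongation θ = 360° × 23.8/29.530 ≈ 290.1°.
Illuminated fraction = (1 − cos 290.1°)/2 = (1 − 0.344)/2 ≈ 0.328, so 33%.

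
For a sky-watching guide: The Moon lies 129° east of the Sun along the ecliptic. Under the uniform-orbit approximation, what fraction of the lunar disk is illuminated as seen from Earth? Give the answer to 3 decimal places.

0.815

f = (1 − cos 129°)/2 = (1 − (-0.629))/2 ≈ 0.815.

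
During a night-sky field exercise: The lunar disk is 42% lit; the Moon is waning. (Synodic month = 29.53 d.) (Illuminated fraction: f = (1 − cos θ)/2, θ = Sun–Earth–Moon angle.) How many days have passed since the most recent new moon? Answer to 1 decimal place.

22.9 days

Invert f = (1 − cos θ)/2 to get cos θ = 1 − 2(0.42) = 0.160, hence θ₀ = arccos 0.160 = 80.8°.
Since the Moon is past full (waning), take the reflex angle: θ = 360° − 80.8° = 279.2°.
Age = 29.53 × 279.2°/360° ≈ 22.90 days.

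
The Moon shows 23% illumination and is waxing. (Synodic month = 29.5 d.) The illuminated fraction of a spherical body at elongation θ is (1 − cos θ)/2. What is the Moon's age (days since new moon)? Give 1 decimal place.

Invert f = (1 − cos θ)/2 to get cos θ = 1 − 2(0.23) = 0.540, hence θ₀ = arccos 0.540 = 57.3°.
The Moon is waxing (0°–180°), so θ = 57.3° directly.
Age = 29.5 × 57.3°/360° ≈ 4.70 days.

4.7 days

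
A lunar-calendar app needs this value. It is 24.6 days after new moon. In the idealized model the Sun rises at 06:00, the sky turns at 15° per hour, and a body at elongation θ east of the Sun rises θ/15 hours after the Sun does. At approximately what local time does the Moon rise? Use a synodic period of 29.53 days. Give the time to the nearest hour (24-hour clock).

02:00

Phase angle: θ = 360°·(24.6 d)/(29.53 d) = 299.9°.
Delay after the Sun = 299.9° / (15°/h) ≈ 19.99 h.
06:00 + 19.99 h ≈ 02:00 → 02:00 to the nearest hour.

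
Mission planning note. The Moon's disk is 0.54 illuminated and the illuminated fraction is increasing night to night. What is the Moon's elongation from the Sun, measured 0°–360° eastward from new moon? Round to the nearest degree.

cos θ = 1 − 2f = -0.080, giving a principal value of 94.6°.
The Moon is waxing (0°–180°), so θ = 94.6° directly.

95°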